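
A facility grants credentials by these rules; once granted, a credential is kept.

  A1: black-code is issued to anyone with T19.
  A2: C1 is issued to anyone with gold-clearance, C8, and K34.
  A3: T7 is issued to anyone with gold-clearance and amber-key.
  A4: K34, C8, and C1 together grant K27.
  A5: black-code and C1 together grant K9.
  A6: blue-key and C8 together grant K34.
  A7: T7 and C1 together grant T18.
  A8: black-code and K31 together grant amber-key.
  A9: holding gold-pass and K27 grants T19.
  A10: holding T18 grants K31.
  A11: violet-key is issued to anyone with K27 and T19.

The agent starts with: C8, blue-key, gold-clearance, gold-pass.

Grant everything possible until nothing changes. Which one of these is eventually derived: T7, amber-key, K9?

K9

Holding blue-key and C8 grants K34 (A6).
Holding gold-clearance, C8, and K34 grants C1 (A2).
Holding K34, C8, and C1 grants K27 (A4).
Holding gold-pass and K27 grants T19 (A9).
Holding T19 grants black-code (A1).
Holding black-code and C1 grants K9 (A5).
amber-key would need black-code and K31 (A8), but K31 is never granted. T7 would need gold-clearance and amber-key (A3), but amber-key is never granted.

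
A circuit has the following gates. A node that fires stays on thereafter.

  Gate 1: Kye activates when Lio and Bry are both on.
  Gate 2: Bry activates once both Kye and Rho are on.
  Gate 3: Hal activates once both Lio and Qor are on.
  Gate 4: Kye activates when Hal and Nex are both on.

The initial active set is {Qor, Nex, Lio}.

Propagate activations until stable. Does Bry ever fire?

No

Bry would need Kye and Rho (Gate 2), but Rho never turns on.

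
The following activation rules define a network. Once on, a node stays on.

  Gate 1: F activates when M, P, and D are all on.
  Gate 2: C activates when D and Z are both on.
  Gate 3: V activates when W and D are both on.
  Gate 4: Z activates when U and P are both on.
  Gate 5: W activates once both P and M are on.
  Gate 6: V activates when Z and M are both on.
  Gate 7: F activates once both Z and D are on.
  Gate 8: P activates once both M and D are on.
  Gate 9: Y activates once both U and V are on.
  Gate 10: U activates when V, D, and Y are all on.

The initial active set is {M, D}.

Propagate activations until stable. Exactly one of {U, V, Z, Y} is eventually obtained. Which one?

Gate 8: M and D on → P on.
Gate 5: P and M on → W on.
W and D are on, so V activates (Gate 3).
Z would need U and P (Gate 4), but U never turns on. U would need V, D, and Y (Gate 10), but Y never turns on. Y would need U and V (Gate 9), but U never turns on.

V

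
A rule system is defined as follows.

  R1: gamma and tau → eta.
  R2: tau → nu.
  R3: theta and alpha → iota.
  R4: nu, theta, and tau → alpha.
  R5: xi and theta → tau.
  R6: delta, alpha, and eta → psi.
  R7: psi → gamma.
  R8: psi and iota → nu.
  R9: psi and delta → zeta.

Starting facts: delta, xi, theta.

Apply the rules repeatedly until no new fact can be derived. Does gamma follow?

gamma would need psi (R7), but psi is never established.

No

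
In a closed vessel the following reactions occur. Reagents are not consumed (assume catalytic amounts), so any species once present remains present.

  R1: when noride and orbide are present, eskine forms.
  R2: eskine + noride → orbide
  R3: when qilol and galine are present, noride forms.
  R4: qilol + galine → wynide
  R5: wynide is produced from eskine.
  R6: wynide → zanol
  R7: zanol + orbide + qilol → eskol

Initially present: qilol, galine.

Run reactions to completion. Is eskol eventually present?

No

eskol would need zanol, orbide, and qilol (R7), but orbide never forms.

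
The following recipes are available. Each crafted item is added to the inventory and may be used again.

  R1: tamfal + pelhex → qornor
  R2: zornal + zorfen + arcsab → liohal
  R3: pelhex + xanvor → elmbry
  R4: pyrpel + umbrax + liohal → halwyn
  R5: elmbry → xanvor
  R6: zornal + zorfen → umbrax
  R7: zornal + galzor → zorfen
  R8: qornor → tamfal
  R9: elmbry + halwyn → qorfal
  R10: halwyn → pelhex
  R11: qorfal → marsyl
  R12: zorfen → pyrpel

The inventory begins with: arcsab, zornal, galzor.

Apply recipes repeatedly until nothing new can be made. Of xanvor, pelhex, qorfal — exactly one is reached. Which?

pelhex

zornal + galzor → zorfen (R7).
zornal + zorfen + arcsab → liohal (R2).
zornal + zorfen → umbrax (R6).
Using R12, zorfen makes pyrpel.
Using R4, pyrpel, umbrax, and liohal make halwyn.
Using R10, halwyn makes pelhex.
xanvor would need elmbry (R5), but elmbry is never obtained. qorfal would need elmbry and halwyn (R9), but elmbry is never obtained.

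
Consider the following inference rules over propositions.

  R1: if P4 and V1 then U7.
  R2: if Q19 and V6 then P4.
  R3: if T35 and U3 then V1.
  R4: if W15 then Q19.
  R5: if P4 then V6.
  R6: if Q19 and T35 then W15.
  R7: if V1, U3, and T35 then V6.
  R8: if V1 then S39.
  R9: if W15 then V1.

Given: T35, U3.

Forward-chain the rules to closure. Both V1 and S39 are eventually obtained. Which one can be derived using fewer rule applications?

V1

V1: T35 and U3 hold, so V1 follows (R3). [1 rule application]
S39: From T35 and U3, R3 gives V1. V1 holds, so S39 follows (R8). [2 rule applications]
V1 needs fewer.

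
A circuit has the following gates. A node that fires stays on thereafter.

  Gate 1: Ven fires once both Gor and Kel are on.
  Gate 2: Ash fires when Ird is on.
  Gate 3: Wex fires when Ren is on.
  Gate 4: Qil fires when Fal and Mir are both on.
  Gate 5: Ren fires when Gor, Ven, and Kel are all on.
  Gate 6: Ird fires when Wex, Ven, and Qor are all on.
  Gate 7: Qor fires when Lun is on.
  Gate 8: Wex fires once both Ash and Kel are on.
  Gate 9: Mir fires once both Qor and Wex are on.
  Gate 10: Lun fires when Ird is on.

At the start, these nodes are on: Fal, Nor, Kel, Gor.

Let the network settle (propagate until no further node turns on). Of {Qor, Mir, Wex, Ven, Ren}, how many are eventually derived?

Gor and Kel are on, so Ven fires (Gate 1).
Gor, Ven, and Kel are on, so Ren fires (Gate 5).
Ren is on, so Wex fires (Gate 3).
Qor would need Lun (Gate 7), but Lun never turns on.
Mir would need Qor and Wex (Gate 9), but Qor never turns on.
Wex: reached.
Ven: reached.
Ren: reached.
Reached: Wex, Ven, and Ren — 3 of the 5.

3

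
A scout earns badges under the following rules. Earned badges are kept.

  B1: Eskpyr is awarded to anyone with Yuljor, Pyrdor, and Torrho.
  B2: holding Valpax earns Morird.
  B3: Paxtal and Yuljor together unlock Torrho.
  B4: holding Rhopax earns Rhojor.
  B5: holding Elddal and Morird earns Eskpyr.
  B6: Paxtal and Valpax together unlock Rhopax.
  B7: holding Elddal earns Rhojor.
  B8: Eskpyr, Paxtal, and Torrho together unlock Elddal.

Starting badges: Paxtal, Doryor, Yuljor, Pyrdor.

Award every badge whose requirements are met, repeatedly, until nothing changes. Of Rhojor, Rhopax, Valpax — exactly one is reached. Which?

With Paxtal and Yuljor, Torrho is earned (B3).
With Yuljor, Pyrdor, and Torrho, Eskpyr is earned (B1).
With Eskpyr, Paxtal, and Torrho, Elddal is earned (B8).
With Elddal, Rhojor is earned (B7).
Rhopax would need Paxtal and Valpax (B6), but Valpax is never earned. No rule produces Valpax, and it is not given.

Rhojor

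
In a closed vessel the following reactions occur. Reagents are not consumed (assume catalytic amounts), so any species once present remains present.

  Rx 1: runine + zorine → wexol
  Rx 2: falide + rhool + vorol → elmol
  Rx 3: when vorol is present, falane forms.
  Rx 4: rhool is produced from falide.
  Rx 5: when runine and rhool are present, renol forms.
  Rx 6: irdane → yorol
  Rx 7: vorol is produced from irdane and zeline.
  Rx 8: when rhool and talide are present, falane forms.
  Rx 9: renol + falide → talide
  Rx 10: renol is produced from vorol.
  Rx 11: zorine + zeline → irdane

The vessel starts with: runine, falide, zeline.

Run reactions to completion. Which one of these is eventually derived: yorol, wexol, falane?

falide present → rhool forms (Rx 4).
runine and rhool present → renol forms (Rx 5).
renol and falide present → talide forms (Rx 9).
rhool and talide present → falane forms (Rx 8).
yorol would need irdane (Rx 6), but irdane never forms. wexol would need runine and zorine (Rx 1), but zorine never forms.

falane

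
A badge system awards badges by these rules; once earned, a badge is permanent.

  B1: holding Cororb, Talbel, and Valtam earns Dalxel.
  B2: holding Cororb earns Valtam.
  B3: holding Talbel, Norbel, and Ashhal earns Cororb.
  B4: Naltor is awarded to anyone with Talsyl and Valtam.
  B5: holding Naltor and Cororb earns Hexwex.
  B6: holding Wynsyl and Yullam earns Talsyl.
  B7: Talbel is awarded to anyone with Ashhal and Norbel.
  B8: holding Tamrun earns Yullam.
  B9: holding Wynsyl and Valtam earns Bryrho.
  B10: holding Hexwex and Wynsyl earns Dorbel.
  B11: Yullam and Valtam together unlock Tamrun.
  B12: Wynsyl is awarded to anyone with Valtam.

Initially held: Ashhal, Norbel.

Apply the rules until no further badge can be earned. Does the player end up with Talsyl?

Talsyl would need Wynsyl and Yullam (B6), but Yullam is never earned.

No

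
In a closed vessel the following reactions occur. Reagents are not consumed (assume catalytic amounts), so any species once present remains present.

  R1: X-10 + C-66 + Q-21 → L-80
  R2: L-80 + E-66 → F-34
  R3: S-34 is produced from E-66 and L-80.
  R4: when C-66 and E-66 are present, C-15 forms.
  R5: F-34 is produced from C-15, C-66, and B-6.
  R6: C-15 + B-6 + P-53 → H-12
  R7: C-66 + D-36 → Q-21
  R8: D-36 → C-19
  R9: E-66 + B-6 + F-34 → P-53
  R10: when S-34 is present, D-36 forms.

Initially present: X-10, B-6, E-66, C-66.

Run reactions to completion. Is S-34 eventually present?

S-34 would need E-66 and L-80 (R3), but L-80 never forms.

No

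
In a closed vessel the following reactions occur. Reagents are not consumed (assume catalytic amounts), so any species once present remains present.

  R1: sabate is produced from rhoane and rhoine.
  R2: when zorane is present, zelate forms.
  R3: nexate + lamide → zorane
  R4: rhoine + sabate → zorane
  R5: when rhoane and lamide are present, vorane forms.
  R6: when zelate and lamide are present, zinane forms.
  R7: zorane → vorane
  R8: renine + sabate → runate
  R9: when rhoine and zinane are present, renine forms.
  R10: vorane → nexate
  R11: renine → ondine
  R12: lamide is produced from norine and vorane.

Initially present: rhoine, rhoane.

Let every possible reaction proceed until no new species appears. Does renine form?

renine would need rhoine and zinane (R9), but zinane never forms.

No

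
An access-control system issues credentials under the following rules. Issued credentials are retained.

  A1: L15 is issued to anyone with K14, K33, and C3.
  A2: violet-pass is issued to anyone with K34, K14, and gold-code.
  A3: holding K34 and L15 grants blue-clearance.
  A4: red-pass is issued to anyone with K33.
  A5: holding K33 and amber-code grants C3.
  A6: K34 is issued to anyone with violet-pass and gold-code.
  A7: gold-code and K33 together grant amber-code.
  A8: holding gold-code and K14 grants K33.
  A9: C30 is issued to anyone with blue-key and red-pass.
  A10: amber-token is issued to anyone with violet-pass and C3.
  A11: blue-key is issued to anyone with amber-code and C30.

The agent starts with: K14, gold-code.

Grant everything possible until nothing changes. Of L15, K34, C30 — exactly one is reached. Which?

Holding gold-code and K14 grants K33 (A8).
Holding gold-code and K33 grants amber-code (A7).
Holding K33 and amber-code grants C3 (A5).
Holding K14, K33, and C3 grants L15 (A1).
K34 would need violet-pass and gold-code (A6), but violet-pass is never granted. C30 would need blue-key and red-pass (A9), but blue-key is never granted.

L15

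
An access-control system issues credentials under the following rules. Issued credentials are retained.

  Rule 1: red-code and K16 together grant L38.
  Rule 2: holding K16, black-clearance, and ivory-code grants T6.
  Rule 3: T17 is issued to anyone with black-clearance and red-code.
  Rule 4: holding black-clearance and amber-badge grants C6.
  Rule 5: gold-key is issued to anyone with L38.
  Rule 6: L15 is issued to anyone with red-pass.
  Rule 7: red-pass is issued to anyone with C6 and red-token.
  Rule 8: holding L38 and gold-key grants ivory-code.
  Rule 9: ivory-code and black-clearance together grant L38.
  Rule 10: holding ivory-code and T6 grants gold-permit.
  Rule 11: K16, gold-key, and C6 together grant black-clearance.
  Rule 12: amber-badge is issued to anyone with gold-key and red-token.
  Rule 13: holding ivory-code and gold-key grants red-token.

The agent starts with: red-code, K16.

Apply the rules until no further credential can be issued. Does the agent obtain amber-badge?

Yes

Holding red-code and K16 grants L38 (Rule 1).
Holding L38 grants gold-key (Rule 5).
Holding L38 and gold-key grants ivory-code (Rule 8).
Holding ivory-code and gold-key grants red-token (Rule 13).
Holding gold-key and red-token grants amber-badge (Rule 12).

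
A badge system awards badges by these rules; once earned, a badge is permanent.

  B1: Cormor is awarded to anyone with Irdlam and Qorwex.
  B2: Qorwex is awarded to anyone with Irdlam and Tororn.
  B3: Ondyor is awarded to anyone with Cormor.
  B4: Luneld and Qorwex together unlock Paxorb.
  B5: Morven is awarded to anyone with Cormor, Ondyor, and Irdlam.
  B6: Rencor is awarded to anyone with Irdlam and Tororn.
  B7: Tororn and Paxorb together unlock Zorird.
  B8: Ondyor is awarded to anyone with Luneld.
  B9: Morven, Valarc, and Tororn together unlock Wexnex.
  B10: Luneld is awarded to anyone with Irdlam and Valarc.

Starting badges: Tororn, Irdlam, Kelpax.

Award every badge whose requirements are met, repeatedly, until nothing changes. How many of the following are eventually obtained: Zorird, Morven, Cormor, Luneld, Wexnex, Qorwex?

With Irdlam and Tororn, Qorwex is earned (B2).
With Irdlam and Qorwex, Cormor is earned (B1).
With Cormor, Ondyor is earned (B3).
With Cormor, Ondyor, and Irdlam, Morven is earned (B5).
Zorird would need Tororn and Paxorb (B7), but Paxorb is never earned.
Morven: reached.
Cormor: reached.
Luneld would need Irdlam and Valarc (B10), but Valarc is never earned.
Wexnex would need Morven, Valarc, and Tororn (B9), but Valarc is never earned.
Qorwex: reached.
Reached: Morven, Cormor, and Qorwex — 3 of the 6.

3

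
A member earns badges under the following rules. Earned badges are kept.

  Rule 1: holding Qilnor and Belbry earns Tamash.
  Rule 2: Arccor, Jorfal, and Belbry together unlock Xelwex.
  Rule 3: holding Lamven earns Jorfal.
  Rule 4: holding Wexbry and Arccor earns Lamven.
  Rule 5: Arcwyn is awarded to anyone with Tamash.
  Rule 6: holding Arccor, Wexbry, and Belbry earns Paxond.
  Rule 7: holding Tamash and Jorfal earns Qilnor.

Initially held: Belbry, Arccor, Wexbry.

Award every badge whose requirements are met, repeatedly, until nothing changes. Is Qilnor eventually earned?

No

Qilnor would need Tamash and Jorfal (Rule 7), but Tamash is never earned.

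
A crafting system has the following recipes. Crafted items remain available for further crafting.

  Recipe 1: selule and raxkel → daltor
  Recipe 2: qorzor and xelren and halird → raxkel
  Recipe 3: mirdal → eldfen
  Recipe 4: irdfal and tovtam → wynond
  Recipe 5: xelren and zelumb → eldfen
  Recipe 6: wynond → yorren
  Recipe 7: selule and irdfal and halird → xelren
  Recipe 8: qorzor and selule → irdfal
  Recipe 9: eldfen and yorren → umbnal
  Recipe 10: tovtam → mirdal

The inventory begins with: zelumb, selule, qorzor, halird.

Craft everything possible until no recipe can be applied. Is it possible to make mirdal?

mirdal would need tovtam (Recipe 10), but tovtam is never obtained.

No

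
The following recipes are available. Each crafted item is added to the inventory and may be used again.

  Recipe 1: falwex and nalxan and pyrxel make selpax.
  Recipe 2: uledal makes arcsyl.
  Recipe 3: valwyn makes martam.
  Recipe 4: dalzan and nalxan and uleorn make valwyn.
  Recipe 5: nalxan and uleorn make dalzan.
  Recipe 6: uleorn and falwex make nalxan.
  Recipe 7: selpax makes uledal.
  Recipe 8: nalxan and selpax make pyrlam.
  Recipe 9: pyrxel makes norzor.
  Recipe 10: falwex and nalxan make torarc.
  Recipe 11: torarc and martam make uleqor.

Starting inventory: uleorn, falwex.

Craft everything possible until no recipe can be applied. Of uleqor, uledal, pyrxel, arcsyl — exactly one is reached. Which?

uleorn and falwex → nalxan (Recipe 6).
falwex and nalxan → torarc (Recipe 10).
nalxan and uleorn → dalzan (Recipe 5).
Using Recipe 4, dalzan, nalxan, and uleorn make valwyn.
valwyn → martam (Recipe 3).
torarc and martam → uleqor (Recipe 11).
arcsyl would need uledal (Recipe 2), but uledal is never obtained. uledal would need selpax (Recipe 7), but selpax is never obtained. No rule produces pyrxel, and it is not given.

uleqor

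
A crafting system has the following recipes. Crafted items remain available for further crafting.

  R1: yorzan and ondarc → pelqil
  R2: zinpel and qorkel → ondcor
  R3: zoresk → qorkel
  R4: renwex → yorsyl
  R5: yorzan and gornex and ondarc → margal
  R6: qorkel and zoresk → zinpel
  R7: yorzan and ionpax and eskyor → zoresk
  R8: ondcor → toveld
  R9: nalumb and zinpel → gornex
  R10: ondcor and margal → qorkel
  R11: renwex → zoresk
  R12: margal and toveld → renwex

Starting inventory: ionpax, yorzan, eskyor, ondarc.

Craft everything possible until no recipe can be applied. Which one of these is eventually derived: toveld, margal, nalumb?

Using R7, yorzan, ionpax, and eskyor make zoresk.
zoresk → qorkel (R3).
Using R6, qorkel and zoresk make zinpel.
zinpel and qorkel → ondcor (R2).
Using R8, ondcor makes toveld.
margal would need yorzan, gornex, and ondarc (R5), but gornex is never obtained. No rule produces nalumb, and it is not given.

toveld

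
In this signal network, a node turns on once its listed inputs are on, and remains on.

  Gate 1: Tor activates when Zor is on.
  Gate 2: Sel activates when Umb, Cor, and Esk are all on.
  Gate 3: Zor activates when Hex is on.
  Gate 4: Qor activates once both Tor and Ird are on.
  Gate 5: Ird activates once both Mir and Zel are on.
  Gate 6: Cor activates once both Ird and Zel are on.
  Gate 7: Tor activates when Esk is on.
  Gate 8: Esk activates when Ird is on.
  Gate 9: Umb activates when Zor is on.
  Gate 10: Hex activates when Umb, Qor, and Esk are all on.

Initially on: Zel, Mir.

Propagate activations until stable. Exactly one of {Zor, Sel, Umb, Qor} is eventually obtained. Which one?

Mir and Zel are on, so Ird activates (Gate 5).
Gate 8: Ird on → Esk on.
Esk is on, so Tor activates (Gate 7).
Tor and Ird are on, so Qor activates (Gate 4).
Sel would need Umb, Cor, and Esk (Gate 2), but Umb never turns on. Umb would need Zor (Gate 9), but Zor never turns on. Zor would need Hex (Gate 3), but Hex never turns on.

Qor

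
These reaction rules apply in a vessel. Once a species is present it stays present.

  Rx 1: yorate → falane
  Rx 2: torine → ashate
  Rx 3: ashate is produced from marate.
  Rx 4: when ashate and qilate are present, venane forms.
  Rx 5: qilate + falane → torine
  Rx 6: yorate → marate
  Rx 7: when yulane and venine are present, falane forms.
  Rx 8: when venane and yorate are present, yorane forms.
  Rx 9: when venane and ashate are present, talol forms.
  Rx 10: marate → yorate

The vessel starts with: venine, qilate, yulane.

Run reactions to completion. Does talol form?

yulane and venine present → falane forms (Rx 7).
qilate and falane present → torine forms (Rx 5).
torine present → ashate forms (Rx 2).
ashate and qilate present → venane forms (Rx 4).
venane and ashate present → talol forms (Rx 9).

Yes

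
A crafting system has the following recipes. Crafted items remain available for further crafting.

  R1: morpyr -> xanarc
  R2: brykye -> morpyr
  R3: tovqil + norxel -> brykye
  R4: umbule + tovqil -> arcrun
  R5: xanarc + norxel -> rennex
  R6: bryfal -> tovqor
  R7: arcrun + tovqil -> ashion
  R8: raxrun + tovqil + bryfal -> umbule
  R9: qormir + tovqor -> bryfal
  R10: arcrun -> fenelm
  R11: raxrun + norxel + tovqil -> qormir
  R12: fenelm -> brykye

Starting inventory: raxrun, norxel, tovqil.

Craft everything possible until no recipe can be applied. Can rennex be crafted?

tovqil + norxel -> brykye (R3).
Using R2, brykye makes morpyr.
Using R1, morpyr makes xanarc.
Using R5, xanarc and norxel make rennex.

Yes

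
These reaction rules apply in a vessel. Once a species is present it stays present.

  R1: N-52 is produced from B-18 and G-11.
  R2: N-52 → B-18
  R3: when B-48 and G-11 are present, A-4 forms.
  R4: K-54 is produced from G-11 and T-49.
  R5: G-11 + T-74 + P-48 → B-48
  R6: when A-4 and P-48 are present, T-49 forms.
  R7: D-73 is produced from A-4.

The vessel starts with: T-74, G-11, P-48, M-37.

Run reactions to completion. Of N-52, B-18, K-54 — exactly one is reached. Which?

K-54

G-11, T-74, and P-48 present → B-48 forms (R5).
B-48 and G-11 present → A-4 forms (R3).
A-4 and P-48 present → T-49 forms (R6).
G-11 and T-49 present → K-54 forms (R4).
N-52 would need B-18 and G-11 (R1), but B-18 never forms. B-18 would need N-52 (R2), but N-52 never forms.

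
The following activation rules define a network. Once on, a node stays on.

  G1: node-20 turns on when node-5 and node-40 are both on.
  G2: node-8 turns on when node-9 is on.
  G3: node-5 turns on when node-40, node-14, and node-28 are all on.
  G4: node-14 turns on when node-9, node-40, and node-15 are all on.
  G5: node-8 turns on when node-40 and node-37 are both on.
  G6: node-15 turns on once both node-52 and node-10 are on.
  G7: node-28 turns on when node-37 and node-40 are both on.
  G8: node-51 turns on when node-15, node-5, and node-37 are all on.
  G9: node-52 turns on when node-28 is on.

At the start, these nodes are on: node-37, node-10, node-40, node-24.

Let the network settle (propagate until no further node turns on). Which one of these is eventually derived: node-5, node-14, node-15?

node-37 and node-40 are on, so node-28 turns on (G7).
node-28 is on, so node-52 turns on (G9).
G6: node-52 and node-10 on → node-15 on.
node-14 would need node-9, node-40, and node-15 (G4), but node-9 never turns on. node-5 would need node-40, node-14, and node-28 (G3), but node-14 never turns on.

node-15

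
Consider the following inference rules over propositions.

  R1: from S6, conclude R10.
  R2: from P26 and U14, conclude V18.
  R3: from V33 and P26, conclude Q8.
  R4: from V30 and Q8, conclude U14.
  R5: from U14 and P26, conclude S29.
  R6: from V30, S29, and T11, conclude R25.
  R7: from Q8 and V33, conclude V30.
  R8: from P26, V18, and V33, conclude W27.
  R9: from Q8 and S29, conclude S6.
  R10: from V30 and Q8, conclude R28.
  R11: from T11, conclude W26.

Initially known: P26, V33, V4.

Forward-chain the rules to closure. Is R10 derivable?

Yes

From V33 and P26, R3 gives Q8.
From Q8 and V33, R7 gives V30.
V30 and Q8 hold, so U14 follows (R4).
U14 and P26 hold, so S29 follows (R5).
From Q8 and S29, R9 gives S6.
From S6, R1 gives R10.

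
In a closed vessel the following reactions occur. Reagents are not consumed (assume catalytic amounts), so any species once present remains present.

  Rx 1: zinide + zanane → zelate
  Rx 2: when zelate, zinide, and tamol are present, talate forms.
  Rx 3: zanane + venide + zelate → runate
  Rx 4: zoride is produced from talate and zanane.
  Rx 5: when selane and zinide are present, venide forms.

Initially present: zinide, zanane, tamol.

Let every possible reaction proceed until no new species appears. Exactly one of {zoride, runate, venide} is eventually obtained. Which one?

zinide and zanane present → zelate forms (Rx 1).
zelate, zinide, and tamol present → talate forms (Rx 2).
talate and zanane present → zoride forms (Rx 4).
venide would need selane and zinide (Rx 5), but selane never forms. runate would need zanane, venide, and zelate (Rx 3), but venide never forms.

zoride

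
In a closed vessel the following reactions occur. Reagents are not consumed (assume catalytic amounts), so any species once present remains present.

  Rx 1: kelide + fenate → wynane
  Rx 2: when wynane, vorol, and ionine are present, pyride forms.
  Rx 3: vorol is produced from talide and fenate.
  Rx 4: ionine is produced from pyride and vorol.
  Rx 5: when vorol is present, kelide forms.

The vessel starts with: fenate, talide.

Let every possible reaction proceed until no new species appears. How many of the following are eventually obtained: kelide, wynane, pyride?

talide and fenate present → vorol forms (Rx 3).
vorol present → kelide forms (Rx 5).
kelide and fenate present → wynane forms (Rx 1).
kelide: reached.
wynane: reached.
pyride would need wynane, vorol, and ionine (Rx 2), but ionine never forms.
Reached: kelide and wynane — 2 of the 3.

2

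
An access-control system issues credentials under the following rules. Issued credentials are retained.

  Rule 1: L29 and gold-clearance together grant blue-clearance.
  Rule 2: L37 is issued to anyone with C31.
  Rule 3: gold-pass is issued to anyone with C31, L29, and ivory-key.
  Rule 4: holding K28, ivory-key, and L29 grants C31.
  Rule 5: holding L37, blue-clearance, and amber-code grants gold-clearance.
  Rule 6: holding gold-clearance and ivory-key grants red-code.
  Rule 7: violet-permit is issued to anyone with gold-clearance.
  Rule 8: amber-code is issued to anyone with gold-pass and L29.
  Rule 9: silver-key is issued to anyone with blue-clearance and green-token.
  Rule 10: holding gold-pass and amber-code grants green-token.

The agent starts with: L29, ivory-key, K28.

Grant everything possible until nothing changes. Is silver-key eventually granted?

silver-key would need blue-clearance and green-token (Rule 9), but blue-clearance is never granted.

No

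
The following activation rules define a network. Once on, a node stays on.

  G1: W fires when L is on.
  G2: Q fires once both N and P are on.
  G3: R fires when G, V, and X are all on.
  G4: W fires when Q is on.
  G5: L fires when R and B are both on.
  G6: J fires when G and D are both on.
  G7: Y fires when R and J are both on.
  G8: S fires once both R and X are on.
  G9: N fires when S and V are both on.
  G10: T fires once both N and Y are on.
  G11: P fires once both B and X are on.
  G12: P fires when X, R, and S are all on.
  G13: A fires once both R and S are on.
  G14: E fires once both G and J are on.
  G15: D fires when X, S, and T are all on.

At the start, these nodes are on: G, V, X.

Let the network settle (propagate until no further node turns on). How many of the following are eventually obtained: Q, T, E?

1

G, V, and X are on, so R fires (G3).
R and X are on, so S fires (G8).
X, R, and S are on, so P fires (G12).
S and V are on, so N fires (G9).
N and P are on, so Q fires (G2).
Q: reached.
T would need N and Y (G10), but Y never turns on.
E would need G and J (G14), but J never turns on.
Reached: Q — 1 of the 3.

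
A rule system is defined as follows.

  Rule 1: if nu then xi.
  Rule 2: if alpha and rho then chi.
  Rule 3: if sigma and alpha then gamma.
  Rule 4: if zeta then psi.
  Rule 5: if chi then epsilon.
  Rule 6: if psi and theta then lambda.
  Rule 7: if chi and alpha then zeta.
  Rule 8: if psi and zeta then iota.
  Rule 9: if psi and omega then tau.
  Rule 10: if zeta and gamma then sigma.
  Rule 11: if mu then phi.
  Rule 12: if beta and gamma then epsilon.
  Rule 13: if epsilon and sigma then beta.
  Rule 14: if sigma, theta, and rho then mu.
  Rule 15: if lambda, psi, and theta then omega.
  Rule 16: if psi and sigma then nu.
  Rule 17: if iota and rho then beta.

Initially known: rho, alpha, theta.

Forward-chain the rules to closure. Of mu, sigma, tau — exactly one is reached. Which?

From alpha and rho, Rule 2 gives chi.
chi and alpha hold, so zeta follows (Rule 7).
zeta holds, so psi follows (Rule 4).
From psi and theta, Rule 6 gives lambda.
lambda, psi, and theta hold, so omega follows (Rule 15).
From psi and omega, Rule 9 gives tau.
mu would need sigma, theta, and rho (Rule 14), but sigma is never established. sigma would need zeta and gamma (Rule 10), but gamma is never established.

tau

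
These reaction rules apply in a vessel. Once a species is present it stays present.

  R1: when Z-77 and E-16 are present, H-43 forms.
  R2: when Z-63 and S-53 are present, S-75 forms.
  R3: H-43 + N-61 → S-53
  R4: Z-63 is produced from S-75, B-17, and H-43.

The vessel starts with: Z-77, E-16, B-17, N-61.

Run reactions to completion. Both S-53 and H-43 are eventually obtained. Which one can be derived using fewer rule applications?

H-43: Z-77 and E-16 present → H-43 forms (R1). [1 rule application]
S-53: Z-77 and E-16 present → H-43 forms (R1). H-43 and N-61 present → S-53 forms (R3). [2 rule applications]
H-43 needs fewer.

H-43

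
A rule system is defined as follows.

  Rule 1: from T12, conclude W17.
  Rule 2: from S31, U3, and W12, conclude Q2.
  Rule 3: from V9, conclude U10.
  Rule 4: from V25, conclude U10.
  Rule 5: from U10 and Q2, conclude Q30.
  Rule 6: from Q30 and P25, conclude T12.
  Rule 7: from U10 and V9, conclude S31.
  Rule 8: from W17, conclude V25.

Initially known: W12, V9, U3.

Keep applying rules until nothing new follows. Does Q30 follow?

From V9, Rule 3 gives U10.
U10 and V9 hold, so S31 follows (Rule 7).
S31, U3, and W12 hold, so Q2 follows (Rule 2).
U10 and Q2 hold, so Q30 follows (Rule 5).

Yes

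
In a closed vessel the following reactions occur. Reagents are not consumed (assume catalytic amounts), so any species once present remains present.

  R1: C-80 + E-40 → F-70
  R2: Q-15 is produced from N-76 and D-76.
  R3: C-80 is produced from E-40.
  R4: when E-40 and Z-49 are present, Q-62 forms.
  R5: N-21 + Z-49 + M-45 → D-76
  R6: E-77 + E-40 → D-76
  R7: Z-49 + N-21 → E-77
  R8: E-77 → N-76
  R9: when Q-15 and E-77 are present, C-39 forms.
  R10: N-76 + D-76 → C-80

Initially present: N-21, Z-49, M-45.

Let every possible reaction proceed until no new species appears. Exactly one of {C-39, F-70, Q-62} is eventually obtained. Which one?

N-21, Z-49, and M-45 present → D-76 forms (R5).
Z-49 and N-21 present → E-77 forms (R7).
E-77 present → N-76 forms (R8).
N-76 and D-76 present → Q-15 forms (R2).
Q-15 and E-77 present → C-39 forms (R9).
F-70 would need C-80 and E-40 (R1), but E-40 never forms. Q-62 would need E-40 and Z-49 (R4), but E-40 never forms.

C-39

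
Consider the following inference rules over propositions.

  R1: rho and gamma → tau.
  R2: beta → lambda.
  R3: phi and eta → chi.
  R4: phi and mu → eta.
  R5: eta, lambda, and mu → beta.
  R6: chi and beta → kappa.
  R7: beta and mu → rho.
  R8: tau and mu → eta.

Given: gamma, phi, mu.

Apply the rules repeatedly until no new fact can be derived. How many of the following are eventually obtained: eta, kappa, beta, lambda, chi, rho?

2

phi and mu hold, so eta follows (R4).
From phi and eta, R3 gives chi.
eta: reached.
kappa would need chi and beta (R6), but beta is never established.
beta would need eta, lambda, and mu (R5), but lambda is never established.
lambda would need beta (R2), but beta is never established.
chi: reached.
rho would need beta and mu (R7), but beta is never established.
Reached: eta and chi — 2 of the 6.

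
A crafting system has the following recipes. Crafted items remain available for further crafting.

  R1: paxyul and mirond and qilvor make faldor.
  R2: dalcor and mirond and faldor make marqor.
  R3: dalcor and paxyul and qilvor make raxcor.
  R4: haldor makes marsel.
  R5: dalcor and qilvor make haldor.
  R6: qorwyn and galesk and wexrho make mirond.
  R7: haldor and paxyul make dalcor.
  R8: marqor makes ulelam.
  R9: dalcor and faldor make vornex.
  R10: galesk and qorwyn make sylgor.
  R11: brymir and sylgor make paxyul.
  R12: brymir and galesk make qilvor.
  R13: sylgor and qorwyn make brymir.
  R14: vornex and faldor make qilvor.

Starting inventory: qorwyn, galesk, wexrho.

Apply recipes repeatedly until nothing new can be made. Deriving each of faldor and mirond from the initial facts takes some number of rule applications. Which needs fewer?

mirond: qorwyn and galesk and wexrho → mirond (R6). [1 rule application]
faldor: Using R6, qorwyn, galesk, and wexrho make mirond. galesk and qorwyn → sylgor (R10). Using R13, sylgor and qorwyn make brymir. Using R11, brymir and sylgor make paxyul. brymir and galesk → qilvor (R12). paxyul and mirond and qilvor → faldor (R1). [6 rule applications]
mirond needs fewer.

mirond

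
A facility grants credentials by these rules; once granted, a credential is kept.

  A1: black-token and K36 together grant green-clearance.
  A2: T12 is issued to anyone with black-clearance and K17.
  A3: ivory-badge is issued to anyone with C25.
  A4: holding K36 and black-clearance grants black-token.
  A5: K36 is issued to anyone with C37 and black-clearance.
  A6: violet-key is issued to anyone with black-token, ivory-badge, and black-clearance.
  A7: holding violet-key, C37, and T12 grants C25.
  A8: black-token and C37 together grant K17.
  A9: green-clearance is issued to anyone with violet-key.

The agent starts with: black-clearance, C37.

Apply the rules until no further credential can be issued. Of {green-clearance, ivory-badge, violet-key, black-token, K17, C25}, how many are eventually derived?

3

Holding C37 and black-clearance grants K36 (A5).
Holding K36 and black-clearance grants black-token (A4).
Holding black-token and C37 grants K17 (A8).
Holding black-token and K36 grants green-clearance (A1).
green-clearance: reached.
ivory-badge would need C25 (A3), but C25 is never granted.
violet-key would need black-token, ivory-badge, and black-clearance (A6), but ivory-badge is never granted.
black-token: reached.
K17: reached.
C25 would need violet-key, C37, and T12 (A7), but violet-key is never granted.
Reached: green-clearance, black-token, and K17 — 3 of the 6.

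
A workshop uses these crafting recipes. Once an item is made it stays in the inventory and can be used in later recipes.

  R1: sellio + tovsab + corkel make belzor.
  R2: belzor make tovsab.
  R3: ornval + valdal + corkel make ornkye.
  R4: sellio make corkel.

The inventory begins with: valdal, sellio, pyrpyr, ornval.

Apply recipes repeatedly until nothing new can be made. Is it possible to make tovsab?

No

tovsab would need belzor (R2), but belzor is never obtained.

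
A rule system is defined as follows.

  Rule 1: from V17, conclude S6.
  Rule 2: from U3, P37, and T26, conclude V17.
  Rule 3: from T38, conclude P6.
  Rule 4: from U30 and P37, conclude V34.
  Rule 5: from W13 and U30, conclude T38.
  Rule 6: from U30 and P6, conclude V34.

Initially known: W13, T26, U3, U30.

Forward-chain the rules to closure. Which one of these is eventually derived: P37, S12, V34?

W13 and U30 hold, so T38 follows (Rule 5).
T38 holds, so P6 follows (Rule 3).
From U30 and P6, Rule 6 gives V34.
No rule produces S12, and it is not given. No rule produces P37, and it is not given.

V34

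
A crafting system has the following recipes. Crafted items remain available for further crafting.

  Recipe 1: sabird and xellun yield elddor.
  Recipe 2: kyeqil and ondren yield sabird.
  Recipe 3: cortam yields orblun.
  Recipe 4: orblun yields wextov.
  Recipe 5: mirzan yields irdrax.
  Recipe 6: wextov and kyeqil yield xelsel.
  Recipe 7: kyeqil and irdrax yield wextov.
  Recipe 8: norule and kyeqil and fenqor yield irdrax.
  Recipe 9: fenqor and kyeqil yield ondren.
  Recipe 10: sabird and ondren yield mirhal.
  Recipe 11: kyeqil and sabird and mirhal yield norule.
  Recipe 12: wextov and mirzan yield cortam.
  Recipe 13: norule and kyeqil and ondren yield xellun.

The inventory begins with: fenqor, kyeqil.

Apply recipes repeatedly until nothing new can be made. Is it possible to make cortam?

cortam would need wextov and mirzan (Recipe 12), but mirzan is never obtained.

No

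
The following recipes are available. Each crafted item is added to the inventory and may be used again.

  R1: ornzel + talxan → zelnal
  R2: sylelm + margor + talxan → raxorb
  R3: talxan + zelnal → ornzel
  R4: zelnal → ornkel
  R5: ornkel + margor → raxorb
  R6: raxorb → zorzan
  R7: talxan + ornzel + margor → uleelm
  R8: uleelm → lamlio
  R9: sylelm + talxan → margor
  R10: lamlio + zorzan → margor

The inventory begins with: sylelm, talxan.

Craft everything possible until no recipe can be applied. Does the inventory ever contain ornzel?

No

ornzel would need talxan and zelnal (R3), but zelnal is never obtained.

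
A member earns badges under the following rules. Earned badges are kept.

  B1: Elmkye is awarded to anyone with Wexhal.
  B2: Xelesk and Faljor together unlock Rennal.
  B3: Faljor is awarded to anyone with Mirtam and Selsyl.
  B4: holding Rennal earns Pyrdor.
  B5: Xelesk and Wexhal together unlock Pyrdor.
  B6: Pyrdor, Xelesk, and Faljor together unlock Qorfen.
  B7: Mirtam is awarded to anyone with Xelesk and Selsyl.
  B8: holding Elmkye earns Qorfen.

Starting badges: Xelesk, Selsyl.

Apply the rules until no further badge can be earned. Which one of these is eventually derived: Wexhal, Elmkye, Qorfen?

With Xelesk and Selsyl, Mirtam is earned (B7).
With Mirtam and Selsyl, Faljor is earned (B3).
With Xelesk and Faljor, Rennal is earned (B2).
With Rennal, Pyrdor is earned (B4).
With Pyrdor, Xelesk, and Faljor, Qorfen is earned (B6).
Elmkye would need Wexhal (B1), but Wexhal is never earned. No rule produces Wexhal, and it is not given.

Qorfen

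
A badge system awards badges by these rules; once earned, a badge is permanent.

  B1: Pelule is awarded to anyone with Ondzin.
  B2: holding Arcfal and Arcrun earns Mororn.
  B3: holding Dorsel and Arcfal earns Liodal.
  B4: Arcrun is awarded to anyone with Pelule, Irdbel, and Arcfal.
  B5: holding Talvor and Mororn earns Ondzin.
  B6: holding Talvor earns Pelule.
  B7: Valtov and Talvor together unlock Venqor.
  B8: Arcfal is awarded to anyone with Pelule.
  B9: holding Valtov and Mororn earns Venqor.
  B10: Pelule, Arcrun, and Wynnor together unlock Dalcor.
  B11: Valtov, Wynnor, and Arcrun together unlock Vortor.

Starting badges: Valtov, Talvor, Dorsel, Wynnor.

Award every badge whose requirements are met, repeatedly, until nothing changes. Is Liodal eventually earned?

With Talvor, Pelule is earned (B6).
With Pelule, Arcfal is earned (B8).
With Dorsel and Arcfal, Liodal is earned (B3).

Yes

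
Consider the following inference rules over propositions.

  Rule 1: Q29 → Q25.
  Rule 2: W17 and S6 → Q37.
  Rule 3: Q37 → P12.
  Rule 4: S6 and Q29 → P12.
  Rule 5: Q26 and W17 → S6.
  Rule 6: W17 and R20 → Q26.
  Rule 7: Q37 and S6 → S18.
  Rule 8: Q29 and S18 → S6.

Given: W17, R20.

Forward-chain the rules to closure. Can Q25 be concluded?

No

Q25 would need Q29 (Rule 1), but Q29 is never established.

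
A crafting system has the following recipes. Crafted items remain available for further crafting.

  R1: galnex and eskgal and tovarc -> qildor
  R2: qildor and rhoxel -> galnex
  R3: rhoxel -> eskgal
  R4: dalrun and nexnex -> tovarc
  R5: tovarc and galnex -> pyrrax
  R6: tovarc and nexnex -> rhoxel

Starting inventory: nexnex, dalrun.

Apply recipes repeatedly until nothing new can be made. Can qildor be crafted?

qildor would need galnex, eskgal, and tovarc (R1), but galnex is never obtained.

No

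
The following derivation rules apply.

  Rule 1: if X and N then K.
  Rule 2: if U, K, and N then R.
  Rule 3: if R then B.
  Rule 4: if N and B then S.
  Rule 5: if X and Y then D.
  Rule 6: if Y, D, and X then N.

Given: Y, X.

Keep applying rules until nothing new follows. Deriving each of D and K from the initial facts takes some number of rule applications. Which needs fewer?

D

D: X and Y hold, so D follows (Rule 5). [1 rule application]
K: From X and Y, Rule 5 gives D. Y, D, and X hold, so N follows (Rule 6). X and N hold, so K follows (Rule 1). [3 rule applications]
D needs fewer.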